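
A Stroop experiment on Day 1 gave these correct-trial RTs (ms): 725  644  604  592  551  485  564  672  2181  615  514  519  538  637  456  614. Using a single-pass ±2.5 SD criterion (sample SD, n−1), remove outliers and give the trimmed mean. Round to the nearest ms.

582 ms

n = 16, ΣRT = 10911, M = 681.938
Σ(x−M)² = 2472214.94; s = √(2472214.94/15) = 405.973
Cutoffs: 681.938 ± 2.5·405.973 → [-333.0, 1696.9]
Outside: 2181 → excluded.
Retained (n=15): Σ = 8730, mean = 8730/15 = 582.000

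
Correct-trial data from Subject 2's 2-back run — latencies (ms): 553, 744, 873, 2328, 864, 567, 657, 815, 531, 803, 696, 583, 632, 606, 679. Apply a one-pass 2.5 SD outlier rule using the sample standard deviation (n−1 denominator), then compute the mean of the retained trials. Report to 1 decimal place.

685.9 ms

n = 15, ΣRT = 11931, M = 795.400
Σ(x−M)² = 2693775.60; s = √(2693775.60/14) = 438.649
Cutoffs: 795.400 ± 2.5·438.649 → [-301.2, 1892.0]
Outside: 2328 → excluded.
Retained (n=14): Σ = 9603, mean = 9603/14 = 685.929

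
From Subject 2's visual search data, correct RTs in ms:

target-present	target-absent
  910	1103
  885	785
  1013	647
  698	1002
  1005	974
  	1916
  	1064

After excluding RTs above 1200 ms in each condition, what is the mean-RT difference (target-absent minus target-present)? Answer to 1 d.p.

target-absent: exclude 1916
M(target-present) = 4511/5 = 902.200
M(target-absent) = 5575/6 = 929.167
Difference = 929.167 − 902.200 = 26.967 ms

27.0 ms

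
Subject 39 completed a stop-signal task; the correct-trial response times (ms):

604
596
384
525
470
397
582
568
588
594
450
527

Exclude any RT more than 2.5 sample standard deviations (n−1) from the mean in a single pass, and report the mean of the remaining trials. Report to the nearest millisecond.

n = 12, ΣRT = 6285, M = 523.750
Σ(x−M)² = 70010.25; s = √(70010.25/11) = 79.778
Cutoffs: 523.750 ± 2.5·79.778 → [324.3, 723.2]
No RTs fall outside the cutoffs; all 12 retained. Mean = 6285/12 = 523.750

524 ms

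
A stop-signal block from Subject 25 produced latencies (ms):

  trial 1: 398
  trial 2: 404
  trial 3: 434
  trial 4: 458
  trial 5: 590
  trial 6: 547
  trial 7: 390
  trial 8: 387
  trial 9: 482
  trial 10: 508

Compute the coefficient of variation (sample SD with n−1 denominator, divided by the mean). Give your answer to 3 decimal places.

0.154

n = 10, Σ = 4598, M = 459.8000
Σ(x−M)² = 45145.600; s = √(45145.600/9) = 70.8250
CV = 70.8250 / 459.8000 = 0.15403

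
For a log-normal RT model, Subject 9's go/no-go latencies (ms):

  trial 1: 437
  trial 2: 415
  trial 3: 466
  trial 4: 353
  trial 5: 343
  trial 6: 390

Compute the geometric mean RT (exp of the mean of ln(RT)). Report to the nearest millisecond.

398 ms

ln(RT): 6.0799, 6.0283, 6.1442, 5.8665, 5.8377, 5.9661
Mean ln(RT) = 35.9227/6 = 5.98712
Geometric mean = exp(5.98712) = 398.27 ms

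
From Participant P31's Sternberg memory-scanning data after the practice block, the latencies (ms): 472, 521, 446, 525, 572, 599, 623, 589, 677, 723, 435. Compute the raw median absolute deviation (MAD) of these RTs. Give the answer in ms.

51 ms

Sorted: 435, 446, 472, 521, 525, 572, 589, 599, 623, 677, 723 → median = 572
|x − 572|: 100, 51, 126, 47, 0, 27, 51, 17, 105, 151, 137
Sorted deviations: 0, 17, 27, 47, 51, 51, 100, 105, 126, 137, 151 → MAD = 51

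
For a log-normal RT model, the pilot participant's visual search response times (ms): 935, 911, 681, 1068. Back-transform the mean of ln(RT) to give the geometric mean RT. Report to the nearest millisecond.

ln(RT): 6.8405, 6.8145, 6.5236, 6.9735
Mean ln(RT) = 27.1522/4 = 6.78805
Geometric mean = exp(6.78805) = 887.18 ms

887 ms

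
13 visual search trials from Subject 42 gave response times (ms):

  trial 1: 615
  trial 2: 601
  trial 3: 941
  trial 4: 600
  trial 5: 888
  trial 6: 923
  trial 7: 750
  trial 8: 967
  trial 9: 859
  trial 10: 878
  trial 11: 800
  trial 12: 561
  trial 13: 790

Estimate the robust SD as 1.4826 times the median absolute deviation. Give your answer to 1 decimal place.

182.4 ms

Sorted: 561, 600, 601, 615, 750, 790, 800, 859, 878, 888, 923, 941, 967 → median = 800
|x − 800| sorted: 0, 10, 50, 59, 78, 88, 123, 141, 167, 185, 199, 200, 239 → MAD = 123
Robust SD ≈ 1.4826 × 123 = 182.360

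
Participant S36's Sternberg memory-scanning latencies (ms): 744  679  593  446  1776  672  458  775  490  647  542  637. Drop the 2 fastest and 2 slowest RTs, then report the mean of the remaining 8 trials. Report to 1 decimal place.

Sorted: 446, 458, 490, 542, 593, 637, 647, 672, 679, 744, 775, 1776
Drop lowest 2 (446, 458) and highest 2 (775, 1776)
Remaining (n=8): Σ = 5004, mean = 5004/8 = 625.500

625.5 ms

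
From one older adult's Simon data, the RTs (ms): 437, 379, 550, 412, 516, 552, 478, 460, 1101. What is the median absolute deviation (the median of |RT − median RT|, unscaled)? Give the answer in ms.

Sorted: 379, 412, 437, 460, 478, 516, 550, 552, 1101 → median = 478
|x − 478|: 41, 99, 72, 66, 38, 74, 0, 18, 623
Sorted deviations: 0, 18, 38, 41, 66, 72, 74, 99, 623 → MAD = 66

66 ms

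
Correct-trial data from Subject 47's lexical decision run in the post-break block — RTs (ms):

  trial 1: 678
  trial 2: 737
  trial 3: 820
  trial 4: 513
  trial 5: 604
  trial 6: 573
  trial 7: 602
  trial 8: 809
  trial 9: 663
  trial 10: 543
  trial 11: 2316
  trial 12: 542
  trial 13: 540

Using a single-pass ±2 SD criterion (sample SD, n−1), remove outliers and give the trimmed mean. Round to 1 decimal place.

n = 13, ΣRT = 9940, M = 764.615
Σ(x−M)² = 2731813.08; s = √(2731813.08/12) = 477.128
Cutoffs: 764.615 ± 2·477.128 → [-189.6, 1718.9]
Outside: 2316 → excluded.
Retained (n=12): Σ = 7624, mean = 7624/12 = 635.333

635.3 ms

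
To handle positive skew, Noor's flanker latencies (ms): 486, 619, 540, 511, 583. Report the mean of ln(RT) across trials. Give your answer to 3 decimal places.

ln(RT): 6.1862, 6.4281, 6.2916, 6.2364, 6.3682
Σ ln(RT) = 31.5104
Mean = 31.5104/5 = 6.30209

6.302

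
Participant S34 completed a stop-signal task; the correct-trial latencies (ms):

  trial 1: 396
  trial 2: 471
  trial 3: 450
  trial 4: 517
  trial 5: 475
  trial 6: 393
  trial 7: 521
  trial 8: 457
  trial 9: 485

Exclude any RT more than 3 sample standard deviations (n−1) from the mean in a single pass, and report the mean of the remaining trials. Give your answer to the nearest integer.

463 ms

n = 9, ΣRT = 4165, M = 462.778
Σ(x−M)² = 16565.56; s = √(16565.56/8) = 45.505
Cutoffs: 462.778 ± 3·45.505 → [326.3, 599.3]
No RTs fall outside the cutoffs; all 9 retained. Mean = 4165/9 = 462.778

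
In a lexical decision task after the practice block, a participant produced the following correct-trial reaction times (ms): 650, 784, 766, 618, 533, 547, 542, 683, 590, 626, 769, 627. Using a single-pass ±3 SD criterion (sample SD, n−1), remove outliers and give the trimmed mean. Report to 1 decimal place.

644.6 ms

n = 12, ΣRT = 7735, M = 644.583
Σ(x−M)² = 88000.92; s = √(88000.92/11) = 89.443
Cutoffs: 644.583 ± 3·89.443 → [376.3, 912.9]
No RTs fall outside the cutoffs; all 12 retained. Mean = 7735/12 = 644.583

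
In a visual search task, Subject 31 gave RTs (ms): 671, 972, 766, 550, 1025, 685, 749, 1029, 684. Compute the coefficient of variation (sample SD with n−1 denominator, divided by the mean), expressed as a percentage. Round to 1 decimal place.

n = 9, Σ = 7131, M = 792.3333
Σ(x−M)² = 241700.000; s = √(241700.000/8) = 173.8174
CV = 173.8174 / 792.3333 = 0.21937 = 21.937%

21.9%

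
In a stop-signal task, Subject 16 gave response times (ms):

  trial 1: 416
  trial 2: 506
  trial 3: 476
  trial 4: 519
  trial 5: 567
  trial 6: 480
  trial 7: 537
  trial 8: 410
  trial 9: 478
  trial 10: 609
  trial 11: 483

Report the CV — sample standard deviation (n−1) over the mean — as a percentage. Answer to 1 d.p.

n = 11, Σ = 5481, M = 498.2727
Σ(x−M)² = 35008.182; s = √(35008.182/10) = 59.1677
CV = 59.1677 / 498.2727 = 0.11875 = 11.875%

11.9%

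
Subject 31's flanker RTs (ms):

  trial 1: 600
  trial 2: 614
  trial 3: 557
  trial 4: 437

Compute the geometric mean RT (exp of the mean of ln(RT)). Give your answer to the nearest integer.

ln(RT): 6.3969, 6.4200, 6.3226, 6.0799
Mean ln(RT) = 25.2194/4 = 6.30486
Geometric mean = exp(6.30486) = 547.22 ms

547 ms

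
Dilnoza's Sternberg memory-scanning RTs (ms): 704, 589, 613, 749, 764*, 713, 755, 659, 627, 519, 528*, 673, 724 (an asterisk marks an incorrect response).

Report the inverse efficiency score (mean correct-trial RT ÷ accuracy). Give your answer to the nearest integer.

Correct trials (n=11): 704, 589, 613, 749, 713, 755, 659, 627, 519, 673, 724
Mean correct RT = 7325/11 = 665.9091 ms
Proportion correct = 11/13
IES = 665.9091 / (11/13) = 786.983 ms

787 ms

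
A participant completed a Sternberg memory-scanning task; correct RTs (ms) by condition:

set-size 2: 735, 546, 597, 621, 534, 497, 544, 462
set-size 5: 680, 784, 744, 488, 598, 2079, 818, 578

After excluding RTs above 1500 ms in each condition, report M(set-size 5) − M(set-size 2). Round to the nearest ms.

103 ms

set-size 5: exclude 2079
M(set-size 2) = 4536/8 = 567.000
M(set-size 5) = 4690/7 = 670.000
Difference = 670.000 − 567.000 = 103.000 ms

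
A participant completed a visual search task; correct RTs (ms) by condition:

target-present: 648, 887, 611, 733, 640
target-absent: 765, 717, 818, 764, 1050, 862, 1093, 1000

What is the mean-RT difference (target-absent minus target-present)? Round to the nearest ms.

180 ms

M(target-present) = 3519/5 = 703.800
M(target-absent) = 7069/8 = 883.625
Difference = 883.625 − 703.800 = 179.825 ms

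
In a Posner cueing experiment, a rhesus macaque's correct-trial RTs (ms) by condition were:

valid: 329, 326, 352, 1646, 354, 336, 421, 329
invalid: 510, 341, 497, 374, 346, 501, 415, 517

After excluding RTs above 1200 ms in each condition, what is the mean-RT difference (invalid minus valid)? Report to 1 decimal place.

88.1 ms

valid: exclude 1646
M(valid) = 2447/7 = 349.571
M(invalid) = 3501/8 = 437.625
Difference = 437.625 − 349.571 = 88.054 ms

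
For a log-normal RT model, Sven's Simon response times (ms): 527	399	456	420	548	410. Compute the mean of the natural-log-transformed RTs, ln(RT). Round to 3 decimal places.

ln(RT): 6.2672, 5.9890, 6.1225, 6.0403, 6.3063, 6.0162
Σ ln(RT) = 36.7413
Mean = 36.7413/6 = 6.12356

6.124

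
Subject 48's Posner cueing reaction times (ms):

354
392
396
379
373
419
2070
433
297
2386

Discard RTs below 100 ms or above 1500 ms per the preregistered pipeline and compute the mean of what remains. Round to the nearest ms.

Excluded: 2070, 2386
Retained (n=8): Σ = 3043
Mean = 3043/8 = 380.3750

380 ms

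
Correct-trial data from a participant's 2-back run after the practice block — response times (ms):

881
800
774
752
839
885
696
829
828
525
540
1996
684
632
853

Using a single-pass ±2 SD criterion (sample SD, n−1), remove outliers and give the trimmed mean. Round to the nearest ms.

n = 15, ΣRT = 12514, M = 834.267
Σ(x−M)² = 1631244.93; s = √(1631244.93/14) = 341.347
Cutoffs: 834.267 ± 2·341.347 → [151.6, 1517.0]
Outside: 1996 → excluded.
Retained (n=14): Σ = 10518, mean = 10518/14 = 751.286

751 ms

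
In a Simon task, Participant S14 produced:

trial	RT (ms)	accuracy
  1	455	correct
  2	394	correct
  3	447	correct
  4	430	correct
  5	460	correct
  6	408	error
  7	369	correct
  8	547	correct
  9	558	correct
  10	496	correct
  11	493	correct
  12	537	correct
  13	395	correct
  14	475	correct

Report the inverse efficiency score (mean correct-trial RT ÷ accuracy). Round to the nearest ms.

Correct trials (n=13): 455, 394, 447, 430, 460, 369, 547, 558, 496, 493, 537, 395, 475
Mean correct RT = 6056/13 = 465.8462 ms
Proportion correct = 13/14
IES = 465.8462 / (13/14) = 501.680 ms

502 ms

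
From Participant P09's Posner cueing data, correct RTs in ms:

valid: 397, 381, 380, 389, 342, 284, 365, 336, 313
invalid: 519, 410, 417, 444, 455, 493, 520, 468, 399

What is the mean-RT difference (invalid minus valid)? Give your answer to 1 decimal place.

104.2 ms

M(valid) = 3187/9 = 354.111
M(invalid) = 4125/9 = 458.333
Difference = 458.333 − 354.111 = 104.222 ms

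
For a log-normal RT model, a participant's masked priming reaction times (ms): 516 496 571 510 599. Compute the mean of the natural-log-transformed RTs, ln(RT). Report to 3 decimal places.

6.286

ln(RT): 6.2461, 6.2066, 6.3474, 6.2344, 6.3953
Σ ln(RT) = 31.4297
Mean = 31.4297/5 = 6.28595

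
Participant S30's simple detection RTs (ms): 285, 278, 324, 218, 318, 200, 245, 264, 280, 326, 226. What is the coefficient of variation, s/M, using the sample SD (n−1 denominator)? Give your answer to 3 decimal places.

n = 11, Σ = 2964, M = 269.4545
Σ(x−M)² = 18942.727; s = √(18942.727/10) = 43.5232
CV = 43.5232 / 269.4545 = 0.16152

0.162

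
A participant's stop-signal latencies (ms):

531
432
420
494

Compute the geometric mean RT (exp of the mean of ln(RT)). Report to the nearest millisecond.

467 ms

ln(RT): 6.2748, 6.0684, 6.0403, 6.2025
Mean ln(RT) = 24.5860/4 = 6.14649
Geometric mean = exp(6.14649) = 467.08 ms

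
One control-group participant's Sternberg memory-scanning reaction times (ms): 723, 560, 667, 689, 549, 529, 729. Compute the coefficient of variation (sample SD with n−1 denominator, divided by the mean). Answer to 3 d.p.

0.136

n = 7, Σ = 4446, M = 635.1429
Σ(x−M)² = 44776.857; s = √(44776.857/6) = 86.3876
CV = 86.3876 / 635.1429 = 0.13601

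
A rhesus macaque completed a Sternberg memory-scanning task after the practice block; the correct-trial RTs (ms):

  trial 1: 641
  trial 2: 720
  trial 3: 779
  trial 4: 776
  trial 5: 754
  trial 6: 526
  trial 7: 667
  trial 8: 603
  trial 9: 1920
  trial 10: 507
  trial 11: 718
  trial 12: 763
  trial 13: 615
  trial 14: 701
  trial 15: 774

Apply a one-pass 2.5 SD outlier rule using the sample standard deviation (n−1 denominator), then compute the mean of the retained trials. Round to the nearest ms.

n = 15, ΣRT = 11464, M = 764.267
Σ(x−M)² = 1540278.93; s = √(1540278.93/14) = 331.693
Cutoffs: 764.267 ± 2.5·331.693 → [-65.0, 1593.5]
Outside: 1920 → excluded.
Retained (n=14): Σ = 9544, mean = 9544/14 = 681.714

682 ms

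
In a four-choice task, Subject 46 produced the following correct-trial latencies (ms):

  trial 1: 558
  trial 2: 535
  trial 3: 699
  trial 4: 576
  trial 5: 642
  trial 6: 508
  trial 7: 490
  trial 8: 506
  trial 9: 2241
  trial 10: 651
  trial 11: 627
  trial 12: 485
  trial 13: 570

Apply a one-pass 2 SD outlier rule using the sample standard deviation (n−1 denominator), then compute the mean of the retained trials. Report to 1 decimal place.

570.6 ms

n = 13, ΣRT = 9088, M = 699.077
Σ(x−M)² = 2630254.92; s = √(2630254.92/12) = 468.175
Cutoffs: 699.077 ± 2·468.175 → [-237.3, 1635.4]
Outside: 2241 → excluded.
Retained (n=12): Σ = 6847, mean = 6847/12 = 570.583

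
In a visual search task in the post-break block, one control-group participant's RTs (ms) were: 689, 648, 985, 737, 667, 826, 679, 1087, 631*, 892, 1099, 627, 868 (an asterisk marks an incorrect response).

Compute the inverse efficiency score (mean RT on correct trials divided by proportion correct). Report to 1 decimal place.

885.1 ms

Correct trials (n=12): 689, 648, 985, 737, 667, 826, 679, 1087, 892, 1099, 627, 868
Mean correct RT = 9804/12 = 817.0000 ms
Proportion correct = 12/13
IES = 817.0000 / (12/13) = 885.083 ms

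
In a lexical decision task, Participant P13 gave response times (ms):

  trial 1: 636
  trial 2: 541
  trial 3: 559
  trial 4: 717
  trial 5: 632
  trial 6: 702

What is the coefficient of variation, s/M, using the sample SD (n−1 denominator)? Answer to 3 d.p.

n = 6, Σ = 3787, M = 631.1667
Σ(x−M)² = 25746.833; s = √(25746.833/5) = 71.7591
CV = 71.7591 / 631.1667 = 0.11369

0.114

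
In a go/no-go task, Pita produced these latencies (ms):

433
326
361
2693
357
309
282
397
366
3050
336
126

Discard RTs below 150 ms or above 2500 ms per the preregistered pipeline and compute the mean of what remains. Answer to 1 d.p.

351.9 ms

Excluded: 126, 2693, 3050
Retained (n=9): Σ = 3167
Mean = 3167/9 = 351.8889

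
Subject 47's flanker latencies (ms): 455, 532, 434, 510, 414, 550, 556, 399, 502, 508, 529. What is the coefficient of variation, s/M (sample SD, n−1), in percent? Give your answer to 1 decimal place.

11.3%

n = 11, Σ = 5389, M = 489.9091
Σ(x−M)² = 30526.909; s = √(30526.909/10) = 55.2512
CV = 55.2512 / 489.9091 = 0.11278 = 11.278%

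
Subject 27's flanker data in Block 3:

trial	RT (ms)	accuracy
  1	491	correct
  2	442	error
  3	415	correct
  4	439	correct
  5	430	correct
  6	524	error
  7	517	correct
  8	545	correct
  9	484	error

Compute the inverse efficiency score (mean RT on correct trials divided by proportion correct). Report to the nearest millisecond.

Correct trials (n=6): 491, 415, 439, 430, 517, 545
Mean correct RT = 2837/6 = 472.8333 ms
Proportion correct = 6/9
IES = 472.8333 / (6/9) = 709.250 ms

709 ms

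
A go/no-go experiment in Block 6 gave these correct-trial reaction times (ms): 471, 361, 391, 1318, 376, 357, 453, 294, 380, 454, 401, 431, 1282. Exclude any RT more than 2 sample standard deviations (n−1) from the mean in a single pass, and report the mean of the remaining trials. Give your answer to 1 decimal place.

397.2 ms

n = 13, ΣRT = 6969, M = 536.077
Σ(x−M)² = 1407318.92; s = √(1407318.92/12) = 342.457
Cutoffs: 536.077 ± 2·342.457 → [-148.8, 1221.0]
Outside: 1282, 1318 → excluded.
Retained (n=11): Σ = 4369, mean = 4369/11 = 397.182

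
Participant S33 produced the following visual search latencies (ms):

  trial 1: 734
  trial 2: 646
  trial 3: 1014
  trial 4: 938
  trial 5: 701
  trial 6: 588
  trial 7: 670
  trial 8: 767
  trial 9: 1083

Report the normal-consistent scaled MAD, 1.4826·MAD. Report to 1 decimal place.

Sorted: 588, 646, 670, 701, 734, 767, 938, 1014, 1083 → median = 734
|x − 734| sorted: 0, 33, 33, 64, 88, 146, 204, 280, 349 → MAD = 88
Robust SD ≈ 1.4826 × 88 = 130.469

130.5 ms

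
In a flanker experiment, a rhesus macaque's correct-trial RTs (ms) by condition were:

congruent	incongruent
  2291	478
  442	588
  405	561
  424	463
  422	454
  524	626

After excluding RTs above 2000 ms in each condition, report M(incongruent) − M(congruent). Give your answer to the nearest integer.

congruent: exclude 2291
M(congruent) = 2217/5 = 443.400
M(incongruent) = 3170/6 = 528.333
Difference = 528.333 − 443.400 = 84.933 ms

85 ms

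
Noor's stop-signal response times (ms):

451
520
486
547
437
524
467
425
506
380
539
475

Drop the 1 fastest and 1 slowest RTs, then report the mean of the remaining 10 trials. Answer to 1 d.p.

Sorted: 380, 425, 437, 451, 467, 475, 486, 506, 520, 524, 539, 547
Drop lowest 1 (380) and highest 1 (547)
Remaining (n=10): Σ = 4830, mean = 4830/10 = 483.000

483.0 ms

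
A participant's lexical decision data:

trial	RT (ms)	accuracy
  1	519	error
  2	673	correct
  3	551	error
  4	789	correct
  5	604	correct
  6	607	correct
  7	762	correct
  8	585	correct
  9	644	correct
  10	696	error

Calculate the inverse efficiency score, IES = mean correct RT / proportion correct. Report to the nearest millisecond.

952 ms

Correct trials (n=7): 673, 789, 604, 607, 762, 585, 644
Mean correct RT = 4664/7 = 666.2857 ms
Proportion correct = 7/10
IES = 666.2857 / (7/10) = 951.837 ms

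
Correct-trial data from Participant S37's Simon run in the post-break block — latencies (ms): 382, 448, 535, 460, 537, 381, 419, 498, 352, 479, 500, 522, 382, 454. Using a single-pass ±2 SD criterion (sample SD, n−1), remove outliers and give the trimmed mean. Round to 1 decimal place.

453.5 ms

n = 14, ΣRT = 6349, M = 453.500
Σ(x−M)² = 50145.50; s = √(50145.50/13) = 62.108
Cutoffs: 453.500 ± 2·62.108 → [329.3, 577.7]
No RTs fall outside the cutoffs; all 14 retained. Mean = 6349/14 = 453.500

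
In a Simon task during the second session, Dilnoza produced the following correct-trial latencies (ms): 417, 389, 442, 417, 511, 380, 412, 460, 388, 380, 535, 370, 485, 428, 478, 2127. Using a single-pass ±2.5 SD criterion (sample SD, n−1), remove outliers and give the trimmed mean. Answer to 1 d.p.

n = 16, ΣRT = 8619, M = 538.688
Σ(x−M)² = 2727471.44; s = √(2727471.44/15) = 426.417
Cutoffs: 538.688 ± 2.5·426.417 → [-527.4, 1604.7]
Outside: 2127 → excluded.
Retained (n=15): Σ = 6492, mean = 6492/15 = 432.800

432.8 ms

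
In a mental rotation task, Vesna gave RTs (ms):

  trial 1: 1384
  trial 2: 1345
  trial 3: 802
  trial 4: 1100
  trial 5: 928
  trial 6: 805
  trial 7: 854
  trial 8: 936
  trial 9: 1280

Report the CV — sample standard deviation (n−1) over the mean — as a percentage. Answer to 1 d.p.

n = 9, Σ = 9434, M = 1048.2222
Σ(x−M)² = 441777.556; s = √(441777.556/8) = 234.9940
CV = 234.9940 / 1048.2222 = 0.22418 = 22.418%

22.4%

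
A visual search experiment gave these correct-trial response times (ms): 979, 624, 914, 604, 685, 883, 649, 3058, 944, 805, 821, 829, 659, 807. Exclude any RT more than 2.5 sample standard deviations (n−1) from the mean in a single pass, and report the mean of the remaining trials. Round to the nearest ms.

785 ms

n = 14, ΣRT = 13261, M = 947.214
Σ(x−M)² = 4994472.36; s = √(4994472.36/13) = 619.831
Cutoffs: 947.214 ± 2.5·619.831 → [-602.4, 2496.8]
Outside: 3058 → excluded.
Retained (n=13): Σ = 10203, mean = 10203/13 = 784.846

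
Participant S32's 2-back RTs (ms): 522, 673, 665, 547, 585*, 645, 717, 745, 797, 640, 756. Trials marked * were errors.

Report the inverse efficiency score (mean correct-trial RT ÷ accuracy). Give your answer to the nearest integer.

738 ms

Correct trials (n=10): 522, 673, 665, 547, 645, 717, 745, 797, 640, 756
Mean correct RT = 6707/10 = 670.7000 ms
Proportion correct = 10/11
IES = 670.7000 / (10/11) = 737.770 ms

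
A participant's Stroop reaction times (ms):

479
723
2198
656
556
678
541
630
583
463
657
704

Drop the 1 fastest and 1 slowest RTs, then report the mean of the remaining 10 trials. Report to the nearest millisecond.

621 ms

Sorted: 463, 479, 541, 556, 583, 630, 656, 657, 678, 704, 723, 2198
Drop lowest 1 (463) and highest 1 (2198)
Remaining (n=10): Σ = 6207, mean = 6207/10 = 620.700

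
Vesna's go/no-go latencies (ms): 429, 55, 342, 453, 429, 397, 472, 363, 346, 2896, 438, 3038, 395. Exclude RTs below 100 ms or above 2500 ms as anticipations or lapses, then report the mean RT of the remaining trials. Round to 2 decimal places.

406.40 ms

Excluded: 55, 2896, 3038
Retained (n=10): Σ = 4064
Mean = 4064/10 = 406.4000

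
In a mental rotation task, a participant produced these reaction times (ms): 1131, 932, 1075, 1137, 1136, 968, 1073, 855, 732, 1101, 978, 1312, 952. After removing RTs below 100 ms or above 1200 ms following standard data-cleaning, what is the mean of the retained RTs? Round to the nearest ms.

Excluded: 1312
Retained (n=12): Σ = 12070
Mean = 12070/12 = 1005.8333

1006 ms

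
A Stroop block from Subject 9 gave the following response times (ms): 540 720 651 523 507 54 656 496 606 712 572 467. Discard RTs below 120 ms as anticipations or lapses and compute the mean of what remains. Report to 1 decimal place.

Excluded: 54
Retained (n=11): Σ = 6450
Mean = 6450/11 = 586.3636

586.4 ms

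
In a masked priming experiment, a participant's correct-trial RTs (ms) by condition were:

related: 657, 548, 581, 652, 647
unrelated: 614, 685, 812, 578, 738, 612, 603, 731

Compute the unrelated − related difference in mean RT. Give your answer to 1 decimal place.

M(related) = 3085/5 = 617.000
M(unrelated) = 5373/8 = 671.625
Difference = 671.625 − 617.000 = 54.625 ms

54.6 ms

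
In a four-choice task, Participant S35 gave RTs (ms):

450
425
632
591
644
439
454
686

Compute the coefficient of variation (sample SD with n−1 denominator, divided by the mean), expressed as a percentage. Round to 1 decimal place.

n = 8, Σ = 4321, M = 540.1250
Σ(x−M)² = 82118.875; s = √(82118.875/7) = 108.3110
CV = 108.3110 / 540.1250 = 0.20053 = 20.053%

20.1%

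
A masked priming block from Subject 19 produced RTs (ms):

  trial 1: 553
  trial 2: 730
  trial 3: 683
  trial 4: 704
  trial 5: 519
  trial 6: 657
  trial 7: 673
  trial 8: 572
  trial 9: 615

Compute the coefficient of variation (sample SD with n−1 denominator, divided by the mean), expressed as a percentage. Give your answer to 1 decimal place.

11.5%

n = 9, Σ = 5706, M = 634.0000
Σ(x−M)² = 42558.000; s = √(42558.000/8) = 72.9366
CV = 72.9366 / 634.0000 = 0.11504 = 11.504%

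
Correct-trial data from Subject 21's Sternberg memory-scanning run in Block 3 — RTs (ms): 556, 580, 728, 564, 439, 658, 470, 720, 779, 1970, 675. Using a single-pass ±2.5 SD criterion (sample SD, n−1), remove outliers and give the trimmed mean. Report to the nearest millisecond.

617 ms

n = 11, ΣRT = 8139, M = 739.909
Σ(x−M)² = 1779846.91; s = √(1779846.91/10) = 421.882
Cutoffs: 739.909 ± 2.5·421.882 → [-314.8, 1794.6]
Outside: 1970 → excluded.
Retained (n=10): Σ = 6169, mean = 6169/10 = 616.900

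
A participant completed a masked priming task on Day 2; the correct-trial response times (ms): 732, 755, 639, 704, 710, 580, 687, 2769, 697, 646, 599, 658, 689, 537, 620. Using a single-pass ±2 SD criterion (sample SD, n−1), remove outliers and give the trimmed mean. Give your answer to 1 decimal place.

660.9 ms

n = 15, ΣRT = 12022, M = 801.467
Σ(x−M)² = 4196763.73; s = √(4196763.73/14) = 547.511
Cutoffs: 801.467 ± 2·547.511 → [-293.6, 1896.5]
Outside: 2769 → excluded.
Retained (n=14): Σ = 9253, mean = 9253/14 = 660.929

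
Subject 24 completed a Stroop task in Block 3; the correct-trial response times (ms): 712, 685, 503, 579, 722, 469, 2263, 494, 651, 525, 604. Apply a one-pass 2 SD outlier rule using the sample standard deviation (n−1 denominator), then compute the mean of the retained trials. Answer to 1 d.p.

594.4 ms

n = 11, ΣRT = 8207, M = 746.091
Σ(x−M)² = 2611942.91; s = √(2611942.91/10) = 511.072
Cutoffs: 746.091 ± 2·511.072 → [-276.1, 1768.2]
Outside: 2263 → excluded.
Retained (n=10): Σ = 5944, mean = 5944/10 = 594.400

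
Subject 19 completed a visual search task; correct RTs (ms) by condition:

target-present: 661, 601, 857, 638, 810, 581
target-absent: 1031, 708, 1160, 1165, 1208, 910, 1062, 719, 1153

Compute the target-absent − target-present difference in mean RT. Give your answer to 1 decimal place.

M(target-present) = 4148/6 = 691.333
M(target-absent) = 9116/9 = 1012.889
Difference = 1012.889 − 691.333 = 321.556 ms

321.6 ms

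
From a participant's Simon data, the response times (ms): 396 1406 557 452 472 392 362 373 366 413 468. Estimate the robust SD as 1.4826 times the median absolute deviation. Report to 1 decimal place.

Sorted: 362, 366, 373, 392, 396, 413, 452, 468, 472, 557, 1406 → median = 413
|x − 413| sorted: 0, 17, 21, 39, 40, 47, 51, 55, 59, 144, 993 → MAD = 47
Robust SD ≈ 1.4826 × 47 = 69.682

69.7 ms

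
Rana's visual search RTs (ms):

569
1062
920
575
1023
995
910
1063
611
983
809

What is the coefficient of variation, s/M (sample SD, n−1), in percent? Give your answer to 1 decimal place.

22.5%

n = 11, Σ = 9520, M = 865.4545
Σ(x−M)² = 378216.727; s = √(378216.727/10) = 194.4779
CV = 194.4779 / 865.4545 = 0.22471 = 22.471%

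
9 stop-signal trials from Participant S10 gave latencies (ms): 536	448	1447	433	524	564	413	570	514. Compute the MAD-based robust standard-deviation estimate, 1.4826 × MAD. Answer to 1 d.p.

68.2 ms

Sorted: 413, 433, 448, 514, 524, 536, 564, 570, 1447 → median = 524
|x − 524| sorted: 0, 10, 12, 40, 46, 76, 91, 111, 923 → MAD = 46
Robust SD ≈ 1.4826 × 46 = 68.200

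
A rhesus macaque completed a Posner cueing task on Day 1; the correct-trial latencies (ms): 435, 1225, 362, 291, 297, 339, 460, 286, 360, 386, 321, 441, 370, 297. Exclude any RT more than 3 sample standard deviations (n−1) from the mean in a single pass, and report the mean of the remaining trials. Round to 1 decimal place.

357.3 ms

n = 14, ΣRT = 5870, M = 419.286
Σ(x−M)² = 742120.86; s = √(742120.86/13) = 238.927
Cutoffs: 419.286 ± 3·238.927 → [-297.5, 1136.1]
Outside: 1225 → excluded.
Retained (n=13): Σ = 4645, mean = 4645/13 = 357.308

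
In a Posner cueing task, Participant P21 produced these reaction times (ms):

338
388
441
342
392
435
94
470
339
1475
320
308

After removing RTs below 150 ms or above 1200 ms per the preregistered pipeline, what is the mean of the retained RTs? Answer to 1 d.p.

377.3 ms

Excluded: 94, 1475
Retained (n=10): Σ = 3773
Mean = 3773/10 = 377.3000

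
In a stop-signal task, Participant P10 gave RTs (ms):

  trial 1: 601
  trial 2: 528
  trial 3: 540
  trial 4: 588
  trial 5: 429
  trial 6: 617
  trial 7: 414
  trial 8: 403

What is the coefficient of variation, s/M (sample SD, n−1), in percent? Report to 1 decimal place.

17.1%

n = 8, Σ = 4120, M = 515.0000
Σ(x−M)² = 54064.000; s = √(54064.000/7) = 87.8830
CV = 87.8830 / 515.0000 = 0.17065 = 17.065%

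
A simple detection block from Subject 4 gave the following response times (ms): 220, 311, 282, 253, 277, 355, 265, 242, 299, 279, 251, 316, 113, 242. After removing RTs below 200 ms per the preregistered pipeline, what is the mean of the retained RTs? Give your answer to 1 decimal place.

276.3 ms

Excluded: 113
Retained (n=13): Σ = 3592
Mean = 3592/13 = 276.3077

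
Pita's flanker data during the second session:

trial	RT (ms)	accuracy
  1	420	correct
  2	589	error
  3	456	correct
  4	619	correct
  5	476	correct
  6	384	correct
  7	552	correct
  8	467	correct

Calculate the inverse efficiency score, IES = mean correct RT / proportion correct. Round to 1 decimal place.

550.9 ms

Correct trials (n=7): 420, 456, 619, 476, 384, 552, 467
Mean correct RT = 3374/7 = 482.0000 ms
Proportion correct = 7/8
IES = 482.0000 / (7/8) = 550.857 ms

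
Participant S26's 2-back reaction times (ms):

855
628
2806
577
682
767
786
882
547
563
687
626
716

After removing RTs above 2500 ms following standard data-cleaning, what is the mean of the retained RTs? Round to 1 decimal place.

693.0 ms

Excluded: 2806
Retained (n=12): Σ = 8316
Mean = 8316/12 = 693.0000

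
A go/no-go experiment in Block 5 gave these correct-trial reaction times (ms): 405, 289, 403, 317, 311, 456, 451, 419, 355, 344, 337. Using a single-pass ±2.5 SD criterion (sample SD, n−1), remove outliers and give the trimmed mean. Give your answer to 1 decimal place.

371.5 ms

n = 11, ΣRT = 4087, M = 371.545
Σ(x−M)² = 33486.73; s = √(33486.73/10) = 57.868
Cutoffs: 371.545 ± 2.5·57.868 → [226.9, 516.2]
No RTs fall outside the cutoffs; all 11 retained. Mean = 4087/11 = 371.545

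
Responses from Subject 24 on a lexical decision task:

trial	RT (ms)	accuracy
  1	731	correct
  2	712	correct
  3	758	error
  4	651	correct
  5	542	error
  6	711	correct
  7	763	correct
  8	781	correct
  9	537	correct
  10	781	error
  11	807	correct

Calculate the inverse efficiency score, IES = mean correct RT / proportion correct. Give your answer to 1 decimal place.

978.5 ms

Correct trials (n=8): 731, 712, 651, 711, 763, 781, 537, 807
Mean correct RT = 5693/8 = 711.6250 ms
Proportion correct = 8/11
IES = 711.6250 / (8/11) = 978.484 ms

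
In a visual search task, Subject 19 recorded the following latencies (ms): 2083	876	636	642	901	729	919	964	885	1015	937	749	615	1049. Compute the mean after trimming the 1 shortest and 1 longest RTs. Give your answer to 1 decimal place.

858.5 ms

Sorted: 615, 636, 642, 729, 749, 876, 885, 901, 919, 937, 964, 1015, 1049, 2083
Drop lowest 1 (615) and highest 1 (2083)
Remaining (n=12): Σ = 10302, mean = 10302/12 = 858.500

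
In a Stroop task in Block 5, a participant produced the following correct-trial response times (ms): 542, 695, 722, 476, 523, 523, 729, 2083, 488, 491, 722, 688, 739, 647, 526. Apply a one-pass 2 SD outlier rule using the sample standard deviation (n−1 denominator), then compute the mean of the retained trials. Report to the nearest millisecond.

608 ms

n = 15, ΣRT = 10594, M = 706.267
Σ(x−M)² = 2175106.93; s = √(2175106.93/14) = 394.163
Cutoffs: 706.267 ± 2·394.163 → [-82.1, 1494.6]
Outside: 2083 → excluded.
Retained (n=14): Σ = 8511, mean = 8511/14 = 607.929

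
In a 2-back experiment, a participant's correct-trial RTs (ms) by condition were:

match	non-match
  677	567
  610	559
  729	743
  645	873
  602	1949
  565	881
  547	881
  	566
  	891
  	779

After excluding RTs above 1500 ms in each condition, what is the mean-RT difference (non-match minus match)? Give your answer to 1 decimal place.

non-match: exclude 1949
M(match) = 4375/7 = 625.000
M(non-match) = 6740/9 = 748.889
Difference = 748.889 − 625.000 = 123.889 ms

123.9 ms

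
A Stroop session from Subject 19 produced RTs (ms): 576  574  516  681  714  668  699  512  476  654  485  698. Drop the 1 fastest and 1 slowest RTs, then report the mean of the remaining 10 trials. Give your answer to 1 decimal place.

606.3 ms

Sorted: 476, 485, 512, 516, 574, 576, 654, 668, 681, 698, 699, 714
Drop lowest 1 (476) and highest 1 (714)
Remaining (n=10): Σ = 6063, mean = 6063/10 = 606.300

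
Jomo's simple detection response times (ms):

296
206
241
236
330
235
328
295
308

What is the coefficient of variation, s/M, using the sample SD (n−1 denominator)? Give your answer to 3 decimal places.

n = 9, Σ = 2475, M = 275.0000
Σ(x−M)² = 16802.000; s = √(16802.000/8) = 45.8285
CV = 45.8285 / 275.0000 = 0.16665

0.167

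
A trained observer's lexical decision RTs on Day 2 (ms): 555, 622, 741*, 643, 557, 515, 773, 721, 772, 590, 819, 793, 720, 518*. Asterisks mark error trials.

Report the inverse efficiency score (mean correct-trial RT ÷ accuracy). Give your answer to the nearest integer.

Correct trials (n=12): 555, 622, 643, 557, 515, 773, 721, 772, 590, 819, 793, 720
Mean correct RT = 8080/12 = 673.3333 ms
Proportion correct = 12/14
IES = 673.3333 / (12/14) = 785.556 ms

786 ms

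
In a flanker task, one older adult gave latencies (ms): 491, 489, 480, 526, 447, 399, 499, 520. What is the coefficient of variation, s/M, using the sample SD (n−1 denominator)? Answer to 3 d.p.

0.086

n = 8, Σ = 3851, M = 481.3750
Σ(x−M)² = 11913.875; s = √(11913.875/7) = 41.2551
CV = 41.2551 / 481.3750 = 0.08570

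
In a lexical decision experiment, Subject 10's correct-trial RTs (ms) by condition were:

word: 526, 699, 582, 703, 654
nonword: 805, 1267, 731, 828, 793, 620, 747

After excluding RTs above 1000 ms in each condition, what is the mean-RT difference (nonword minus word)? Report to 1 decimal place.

121.2 ms

nonword: exclude 1267
M(word) = 3164/5 = 632.800
M(nonword) = 4524/6 = 754.000
Difference = 754.000 − 632.800 = 121.200 ms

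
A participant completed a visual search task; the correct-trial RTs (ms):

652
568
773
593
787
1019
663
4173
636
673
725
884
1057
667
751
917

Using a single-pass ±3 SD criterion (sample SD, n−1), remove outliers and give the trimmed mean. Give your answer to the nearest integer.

n = 16, ΣRT = 15538, M = 971.125
Σ(x−M)² = 11250327.75; s = √(11250327.75/15) = 866.038
Cutoffs: 971.125 ± 3·866.038 → [-1627.0, 3569.2]
Outside: 4173 → excluded.
Retained (n=15): Σ = 11365, mean = 11365/15 = 757.667

758 ms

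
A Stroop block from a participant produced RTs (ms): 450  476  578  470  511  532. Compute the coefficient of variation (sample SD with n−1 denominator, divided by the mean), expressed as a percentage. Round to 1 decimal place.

n = 6, Σ = 3017, M = 502.8333
Σ(x−M)² = 11156.833; s = √(11156.833/5) = 47.2373
CV = 47.2373 / 502.8333 = 0.09394 = 9.394%

9.4%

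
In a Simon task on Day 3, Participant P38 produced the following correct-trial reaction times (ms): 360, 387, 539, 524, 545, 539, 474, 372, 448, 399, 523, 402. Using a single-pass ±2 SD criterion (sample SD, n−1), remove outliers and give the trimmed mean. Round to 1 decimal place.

459.3 ms

n = 12, ΣRT = 5512, M = 459.333
Σ(x−M)² = 58264.67; s = √(58264.67/11) = 72.779
Cutoffs: 459.333 ± 2·72.779 → [313.8, 604.9]
No RTs fall outside the cutoffs; all 12 retained. Mean = 5512/12 = 459.333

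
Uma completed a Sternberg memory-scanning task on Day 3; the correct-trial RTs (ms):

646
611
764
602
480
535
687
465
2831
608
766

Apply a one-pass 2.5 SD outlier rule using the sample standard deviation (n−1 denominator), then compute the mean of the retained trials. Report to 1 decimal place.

616.4 ms

n = 11, ΣRT = 8995, M = 817.727
Σ(x−M)² = 4557080.18; s = √(4557080.18/10) = 675.061
Cutoffs: 817.727 ± 2.5·675.061 → [-869.9, 2505.4]
Outside: 2831 → excluded.
Retained (n=10): Σ = 6164, mean = 6164/10 = 616.400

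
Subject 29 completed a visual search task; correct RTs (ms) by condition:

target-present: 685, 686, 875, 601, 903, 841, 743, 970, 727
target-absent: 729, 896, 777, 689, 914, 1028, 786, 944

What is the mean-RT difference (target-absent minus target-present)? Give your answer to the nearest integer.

M(target-present) = 7031/9 = 781.222
M(target-absent) = 6763/8 = 845.375
Difference = 845.375 − 781.222 = 64.153 ms

64 ms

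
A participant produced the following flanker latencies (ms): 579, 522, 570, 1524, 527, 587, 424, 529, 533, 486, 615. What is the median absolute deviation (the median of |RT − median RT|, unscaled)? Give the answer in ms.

Sorted: 424, 486, 522, 527, 529, 533, 570, 579, 587, 615, 1524 → median = 533
|x − 533|: 46, 11, 37, 991, 6, 54, 109, 4, 0, 47, 82
Sorted deviations: 0, 4, 6, 11, 37, 46, 47, 54, 82, 109, 991 → MAD = 46

46 ms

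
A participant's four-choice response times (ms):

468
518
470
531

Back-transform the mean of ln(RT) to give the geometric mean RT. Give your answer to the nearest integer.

496 ms

ln(RT): 6.1485, 6.2500, 6.1527, 6.2748
Mean ln(RT) = 24.8259/4 = 6.20648
Geometric mean = exp(6.20648) = 495.95 ms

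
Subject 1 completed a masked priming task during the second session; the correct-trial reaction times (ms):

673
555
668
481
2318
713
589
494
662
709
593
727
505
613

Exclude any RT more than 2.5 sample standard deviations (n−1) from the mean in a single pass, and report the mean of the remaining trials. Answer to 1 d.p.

614.0 ms

n = 14, ΣRT = 10300, M = 735.714
Σ(x−M)² = 2785028.86; s = √(2785028.86/13) = 462.853
Cutoffs: 735.714 ± 2.5·462.853 → [-421.4, 1892.8]
Outside: 2318 → excluded.
Retained (n=13): Σ = 7982, mean = 7982/13 = 614.000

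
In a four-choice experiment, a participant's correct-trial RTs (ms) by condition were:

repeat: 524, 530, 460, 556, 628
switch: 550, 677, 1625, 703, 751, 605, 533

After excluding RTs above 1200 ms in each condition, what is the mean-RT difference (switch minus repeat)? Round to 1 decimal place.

switch: exclude 1625
M(repeat) = 2698/5 = 539.600
M(switch) = 3819/6 = 636.500
Difference = 636.500 − 539.600 = 96.900 ms

96.9 ms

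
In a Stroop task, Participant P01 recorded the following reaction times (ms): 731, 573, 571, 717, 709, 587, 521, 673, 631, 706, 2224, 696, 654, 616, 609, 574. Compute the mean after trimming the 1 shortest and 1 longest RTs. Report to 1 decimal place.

Sorted: 521, 571, 573, 574, 587, 609, 616, 631, 654, 673, 696, 706, 709, 717, 731, 2224
Drop lowest 1 (521) and highest 1 (2224)
Remaining (n=14): Σ = 9047, mean = 9047/14 = 646.214

646.2 ms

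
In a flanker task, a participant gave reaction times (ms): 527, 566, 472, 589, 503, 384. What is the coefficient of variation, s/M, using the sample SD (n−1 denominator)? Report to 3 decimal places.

n = 6, Σ = 3041, M = 506.8333
Σ(x−M)² = 26974.833; s = √(26974.833/5) = 73.4504
CV = 73.4504 / 506.8333 = 0.14492

0.145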